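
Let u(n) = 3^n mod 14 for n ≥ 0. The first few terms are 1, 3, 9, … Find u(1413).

13

Computing terms: u(0) = 1,  u(1) = 3,  u(2) = 9,  u(3) = 13,  u(4) = 11,  u(5) = 5,  u(6) = 1.
The sequence repeats with period 6.
So u(1413) = u(0 + ((1413-0) mod 6)) = u(3) = 13.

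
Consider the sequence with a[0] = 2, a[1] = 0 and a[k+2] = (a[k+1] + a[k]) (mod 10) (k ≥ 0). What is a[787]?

We have a[0] = 2, a[1] = 0, a[2] = 2, a[3] = 2, a[4] = 4, a[5] = 6, a[6] = 0, a[7] = 6, a[8] = 6, a[9] = 2, a[10] = 8, a[11] = 0, a[12] = 8, a[13] = 8, a[14] = 6, a[15] = 4, a[16] = 0, a[17] = 4, a[18] = 4, a[19] = 8, a[20] = 2, a[21] = 0.
The sequence repeats with period 20.
So a[787] = a[0 + ((787-0) mod 20)] = a[7] = 6.

6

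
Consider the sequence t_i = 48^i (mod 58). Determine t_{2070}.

38

t_1 = 48, t_2 = 42, t_3 = 44, t_4 = 24, t_5 = 50, t_6 = 22, t_7 = 12, t_8 = 54, t_9 = 40, t_{10} = 6, t_{11} = 56, t_{12} = 20, t_{13} = 32, t_{14} = 28, t_{15} = 10, t_{16} = 16, t_{17} = 14, t_{18} = 34, t_{19} = 8, t_{20} = 36, t_{21} = 46, t_{22} = 4, t_{23} = 18, t_{24} = 52, t_{25} = 2, t_{26} = 38, t_{27} = 26, t_{28} = 30, t_{29} = 48.
The sequence repeats with period 28.
So t_{2070} = t_{1 + ((2070-1) mod 28)} = t_{26} = 38.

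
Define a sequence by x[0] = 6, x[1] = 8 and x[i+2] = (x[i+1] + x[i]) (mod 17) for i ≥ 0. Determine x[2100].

3

Computing terms: x[0] = 6, x[1] = 8, x[2] = 14, x[3] = 5, x[4] = 2, x[5] = 7, x[6] = 9, x[7] = 16, x[8] = 8, x[9] = 7, x[10] = 15, x[11] = 5, x[12] = 3, x[13] = 8, x[14] = 11, x[15] = 2, x[16] = 13, x[17] = 15, x[18] = 11, x[19] = 9, x[20] = 3, x[21] = 12, x[22] = 15, x[23] = 10, x[24] = 8, x[25] = 1, x[26] = 9, x[27] = 10, x[28] = 2, x[29] = 12, x[30] = 14, x[31] = 9, x[32] = 6, x[33] = 15, x[34] = 4, x[35] = 2, x[36] = 6, x[37] = 8.
The sequence repeats with period 36.
So x[2100] = x[0 + ((2100-0) mod 36)] = x[12] = 3.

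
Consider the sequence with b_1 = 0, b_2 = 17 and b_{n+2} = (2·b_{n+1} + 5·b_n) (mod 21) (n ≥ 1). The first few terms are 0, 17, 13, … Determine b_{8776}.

15

b_1 = 0,  b_2 = 17,  b_3 = 13,  b_4 = 6,  b_5 = 14,  b_6 = 16,  b_7 = 18,  b_8 = 11,  b_9 = 7,  b_{10} = 6,  b_{11} = 5,  b_{12} = 19,  b_{13} = 0,  b_{14} = 11,  b_{15} = 1,  b_{16} = 15,  b_{17} = 14,  b_{18} = 19,  b_{19} = 3,  b_{20} = 17,  b_{21} = 7,  b_{22} = 15,  b_{23} = 2,  b_{24} = 16,  b_{25} = 0,  b_{26} = 17.
Since (b_{25}, b_{26}) = (b_1, b_2) = (0, 17) (two consecutive terms determine the rest), the sequence is periodic with period 24.
(8776 - 1) mod 24 = 15, so b_{8776} = b_{16} = 15.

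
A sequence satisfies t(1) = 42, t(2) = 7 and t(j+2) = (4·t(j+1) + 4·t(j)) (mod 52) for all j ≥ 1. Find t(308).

44

We have t(1) = 42; t(2) = 7; t(3) = 40; t(4) = 32; t(5) = 28; t(6) = 32; t(7) = 32; t(8) = 48; t(9) = 8; t(10) = 16; t(11) = 44; t(12) = 32; t(13) = 44; t(14) = 44; t(15) = 40; t(16) = 24; t(17) = 48; t(18) = 28; t(19) = 44; t(20) = 28; t(21) = 28; t(22) = 16; t(23) = 20; t(24) = 40; t(25) = 32.
Since (t(24), t(25)) = (t(3), t(4)) = (40, 32) (two consecutive terms determine the rest), the sequence is eventually periodic: after a pre-period of length 2 it cycles with period 21.
For j ≥ 3, t(j) depends only on (j - 3) mod 21. (308 - 3) mod 21 = 11, so t(308) = t(14) = 44.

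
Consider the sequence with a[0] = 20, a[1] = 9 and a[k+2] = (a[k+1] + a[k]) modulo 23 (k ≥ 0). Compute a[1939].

We have a[0] = 20; a[1] = 9; a[2] = 6; a[3] = 15; a[4] = 21; a[5] = 13; a[6] = 11; a[7] = 1; a[8] = 12; a[9] = 13; a[10] = 2; a[11] = 15; a[12] = 17; a[13] = 9; a[14] = 3; a[15] = 12; a[16] = 15; a[17] = 4; a[18] = 19; a[19] = 0; a[20] = 19; a[21] = 19; a[22] = 15; a[23] = 11; a[24] = 3; a[25] = 14; a[26] = 17; a[27] = 8; a[28] = 2; a[29] = 10; a[30] = 12; a[31] = 22; a[32] = 11; a[33] = 10; a[34] = 21; a[35] = 8; a[36] = 6; a[37] = 14; a[38] = 20; a[39] = 11; a[40] = 8; a[41] = 19; a[42] = 4; a[43] = 0; a[44] = 4; a[45] = 4; a[46] = 8; a[47] = 12; a[48] = 20; a[49] = 9.
The sequence repeats with period 48.
So a[1939] = a[0 + ((1939-0) mod 48)] = a[19] = 0.

0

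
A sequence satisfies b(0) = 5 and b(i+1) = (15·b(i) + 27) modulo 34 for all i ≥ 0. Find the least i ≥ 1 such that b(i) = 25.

Listing terms: b(0) = 5; b(1) = 0; b(2) = 27; b(3) = 24; b(4) = 13; b(5) = 18; b(6) = 25; b(7) = 28; b(8) = 5.
Since b(8) = b(0) = 5, the sequence is periodic with period 8.
The value 25 first appears (with i ≥ 1) at b(6).

6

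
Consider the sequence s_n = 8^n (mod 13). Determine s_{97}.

We have s_0 = 1, s_1 = 8, s_2 = 12, s_3 = 5, s_4 = 1.
Since s_4 = s_0 = 1, the sequence is periodic with period 4.
(97 - 0) mod 4 = 1, so s_{97} = s_1 = 8.

8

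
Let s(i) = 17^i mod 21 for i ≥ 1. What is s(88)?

Listing terms: s(1) = 17; s(2) = 16; s(3) = 20; s(4) = 4; s(5) = 5; s(6) = 1; s(7) = 17.
Since s(7) = s(1) = 17, the sequence is periodic with period 6.
(88 - 1) mod 6 = 3, so s(88) = s(4) = 4.

4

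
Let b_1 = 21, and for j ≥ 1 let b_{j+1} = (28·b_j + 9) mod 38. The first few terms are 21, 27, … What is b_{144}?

b_1 = 21, b_2 = 27, b_3 = 5, b_4 = 35, b_5 = 1, b_6 = 37, b_7 = 19, b_8 = 9, b_9 = 33, b_{10} = 21.
Since b_{10} = b_1 = 21, the sequence is periodic with period 9.
(144 - 1) mod 9 = 8, so b_{144} = b_9 = 33.

33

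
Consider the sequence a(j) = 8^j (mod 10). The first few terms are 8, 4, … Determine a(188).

6

a(1) = 8,  a(2) = 4,  a(3) = 2,  a(4) = 6,  a(5) = 8.
The sequence repeats with period 4.
(188 - 1) mod 4 = 3, so a(188) = a(4) = 6.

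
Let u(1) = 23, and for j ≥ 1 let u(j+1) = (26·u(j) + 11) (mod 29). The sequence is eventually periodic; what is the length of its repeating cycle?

28

Computing terms: u(1) = 23, u(2) = 0, u(3) = 11, u(4) = 7, u(5) = 19, u(6) = 12, u(7) = 4, u(8) = 28, u(9) = 14, u(10) = 27, u(11) = 17, u(12) = 18, u(13) = 15, u(14) = 24, u(15) = 26, u(16) = 20, u(17) = 9, u(18) = 13, u(19) = 1, u(20) = 8, u(21) = 16, u(22) = 21, u(23) = 6, u(24) = 22, u(25) = 3, u(26) = 2, u(27) = 5, u(28) = 25, u(29) = 23.
Since u(29) = u(1) = 23, the sequence is periodic with period 28.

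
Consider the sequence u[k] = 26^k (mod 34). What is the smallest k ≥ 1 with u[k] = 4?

6

Listing terms: u[0] = 1; u[1] = 26; u[2] = 30; u[3] = 32; u[4] = 16; u[5] = 8; u[6] = 4; u[7] = 2; u[8] = 18; u[9] = 26.
Since u[9] = u[1] = 26, the sequence is eventually periodic: after a pre-period of length 1 it cycles with period 8.
The value 4 first appears (with k ≥ 1) at u[6].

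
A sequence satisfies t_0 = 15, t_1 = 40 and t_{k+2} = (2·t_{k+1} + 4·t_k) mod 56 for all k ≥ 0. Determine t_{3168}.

Computing terms: t_0 = 15; t_1 = 40; t_2 = 28; t_3 = 48; t_4 = 40; t_5 = 48; t_6 = 32; t_7 = 32; t_8 = 24; t_9 = 8; t_{10} = 0; t_{11} = 32; t_{12} = 8; t_{13} = 32; t_{14} = 40; t_{15} = 40; t_{16} = 16; t_{17} = 24; t_{18} = 0; t_{19} = 40; t_{20} = 24; t_{21} = 40; t_{22} = 8; t_{23} = 8; t_{24} = 48; t_{25} = 16; t_{26} = 0; t_{27} = 8; t_{28} = 16; t_{29} = 8; t_{30} = 24; t_{31} = 24; t_{32} = 32; t_{33} = 48; t_{34} = 0; t_{35} = 24; t_{36} = 48; t_{37} = 24; t_{38} = 16; t_{39} = 16; t_{40} = 40; t_{41} = 32; t_{42} = 0; t_{43} = 16; t_{44} = 32; t_{45} = 16; t_{46} = 48; t_{47} = 48; t_{48} = 8; t_{49} = 40; t_{50} = 0; t_{51} = 48; t_{52} = 40.
Since (t_{51}, t_{52}) = (t_3, t_4) = (48, 40) (two consecutive terms determine the rest), the sequence is eventually periodic: after a pre-period of length 3 it cycles with period 48.
For k ≥ 3, t_k depends only on (k - 3) mod 48. (3168 - 3) mod 48 = 45, so t_{3168} = t_{48} = 8.

8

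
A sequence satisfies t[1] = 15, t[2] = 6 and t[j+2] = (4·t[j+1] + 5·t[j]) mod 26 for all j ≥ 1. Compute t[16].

10

t[1] = 15; t[2] = 6; t[3] = 21; t[4] = 10; t[5] = 15; t[6] = 6.
Since (t[5], t[6]) = (t[1], t[2]) = (15, 6) (two consecutive terms determine the rest), the sequence is periodic with period 4.
So t[16] = t[1 + ((16-1) mod 4)] = t[4] = 10.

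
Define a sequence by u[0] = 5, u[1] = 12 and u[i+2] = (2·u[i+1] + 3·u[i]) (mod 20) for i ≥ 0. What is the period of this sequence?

4

u[0] = 5; u[1] = 12; u[2] = 19; u[3] = 14; u[4] = 5; u[5] = 12.
Since (u[4], u[5]) = (u[0], u[1]) = (5, 12) (two consecutive terms determine the rest), the sequence is periodic with period 4.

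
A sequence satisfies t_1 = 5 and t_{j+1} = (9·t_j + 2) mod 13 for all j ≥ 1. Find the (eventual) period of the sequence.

Computing terms: t_1 = 5,  t_2 = 8,  t_3 = 9,  t_4 = 5.
Since t_4 = t_1 = 5, the sequence is periodic with period 3.

3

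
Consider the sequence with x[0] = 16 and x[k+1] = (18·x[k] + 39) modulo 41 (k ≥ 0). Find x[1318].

Computing terms: x[0] = 16; x[1] = 40; x[2] = 21; x[3] = 7; x[4] = 1; x[5] = 16.
The sequence repeats with period 5.
(1318 - 0) mod 5 = 3, so x[1318] = x[3] = 7.

7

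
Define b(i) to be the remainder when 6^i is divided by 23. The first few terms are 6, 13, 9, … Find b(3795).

1

We have b(1) = 6,  b(2) = 13,  b(3) = 9,  b(4) = 8,  b(5) = 2,  b(6) = 12,  b(7) = 3,  b(8) = 18,  b(9) = 16,  b(10) = 4,  b(11) = 1,  b(12) = 6.
The sequence repeats with period 11.
(3795 - 1) mod 11 = 10, so b(3795) = b(11) = 1.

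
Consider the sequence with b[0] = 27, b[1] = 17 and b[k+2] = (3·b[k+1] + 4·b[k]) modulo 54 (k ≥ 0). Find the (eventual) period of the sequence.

Listing terms: b[0] = 27,  b[1] = 17,  b[2] = 51,  b[3] = 5,  b[4] = 3,  b[5] = 29,  b[6] = 45,  b[7] = 35,  b[8] = 15,  b[9] = 23,  b[10] = 21,  b[11] = 47,  b[12] = 9,  b[13] = 53,  b[14] = 33,  b[15] = 41,  b[16] = 39,  b[17] = 11,  b[18] = 27,  b[19] = 17.
The sequence repeats with period 18.

18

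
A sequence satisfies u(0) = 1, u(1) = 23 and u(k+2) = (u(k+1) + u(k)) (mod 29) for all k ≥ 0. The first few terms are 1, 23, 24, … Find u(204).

We have u(0) = 1,  u(1) = 23,  u(2) = 24,  u(3) = 18,  u(4) = 13,  u(5) = 2,  u(6) = 15,  u(7) = 17,  u(8) = 3,  u(9) = 20,  u(10) = 23,  u(11) = 14,  u(12) = 8,  u(13) = 22,  u(14) = 1,  u(15) = 23.
Since (u(14), u(15)) = (u(0), u(1)) = (1, 23) (two consecutive terms determine the rest), the sequence is periodic with period 14.
(204 - 0) mod 14 = 8, so u(204) = u(8) = 3.

3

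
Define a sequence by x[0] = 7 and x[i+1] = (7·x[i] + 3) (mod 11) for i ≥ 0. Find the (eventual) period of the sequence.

10

Listing terms: x[0] = 7, x[1] = 8, x[2] = 4, x[3] = 9, x[4] = 0, x[5] = 3, x[6] = 2, x[7] = 6, x[8] = 1, x[9] = 10, x[10] = 7.
Since x[10] = x[0] = 7, the sequence is periodic with period 10.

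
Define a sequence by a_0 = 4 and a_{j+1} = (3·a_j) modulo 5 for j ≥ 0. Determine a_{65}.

2

Listing terms: a_0 = 4, a_1 = 2, a_2 = 1, a_3 = 3, a_4 = 4.
The sequence repeats with period 4.
So a_{65} = a_{0 + ((65-0) mod 4)} = a_1 = 2.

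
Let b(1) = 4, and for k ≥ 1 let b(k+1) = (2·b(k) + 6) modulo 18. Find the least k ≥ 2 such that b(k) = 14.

Listing terms: b(1) = 4; b(2) = 14; b(3) = 16; b(4) = 2; b(5) = 10; b(6) = 8; b(7) = 4.
Since b(7) = b(1) = 4, the sequence is periodic with period 6.
The value 14 first appears (with k ≥ 2) at b(2).

2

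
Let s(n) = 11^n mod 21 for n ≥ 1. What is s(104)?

We have s(1) = 11,  s(2) = 16,  s(3) = 8,  s(4) = 4,  s(5) = 2,  s(6) = 1,  s(7) = 11.
Since s(7) = s(1) = 11, the sequence is periodic with period 6.
So s(104) = s(1 + ((104-1) mod 6)) = s(2) = 16.

16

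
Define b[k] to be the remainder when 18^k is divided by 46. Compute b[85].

Listing terms: b[0] = 1,  b[1] = 18,  b[2] = 2,  b[3] = 36,  b[4] = 4,  b[5] = 26,  b[6] = 8,  b[7] = 6,  b[8] = 16,  b[9] = 12,  b[10] = 32,  b[11] = 24,  b[12] = 18.
Since b[12] = b[1] = 18, the sequence is eventually periodic: after a pre-period of length 1 it cycles with period 11.
For k ≥ 1, b[k] depends only on (k - 1) mod 11. (85 - 1) mod 11 = 7, so b[85] = b[8] = 16.

16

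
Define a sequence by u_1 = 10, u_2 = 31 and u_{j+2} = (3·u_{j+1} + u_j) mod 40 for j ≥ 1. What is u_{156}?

1

Computing terms: u_1 = 10; u_2 = 31; u_3 = 23; u_4 = 20; u_5 = 3; u_6 = 29; u_7 = 10; u_8 = 19; u_9 = 27; u_{10} = 20; u_{11} = 7; u_{12} = 1; u_{13} = 10; u_{14} = 31.
Since (u_{13}, u_{14}) = (u_1, u_2) = (10, 31) (two consecutive terms determine the rest), the sequence is periodic with period 12.
So u_{156} = u_{1 + ((156-1) mod 12)} = u_{12} = 1.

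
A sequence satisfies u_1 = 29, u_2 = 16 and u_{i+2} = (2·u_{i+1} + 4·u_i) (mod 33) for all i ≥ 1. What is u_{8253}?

We have u_1 = 29,  u_2 = 16,  u_3 = 16,  u_4 = 30,  u_5 = 25,  u_6 = 5,  u_7 = 11,  u_8 = 9,  u_9 = 29,  u_{10} = 28,  u_{11} = 7,  u_{12} = 27,  u_{13} = 16,  u_{14} = 8,  u_{15} = 14,  u_{16} = 27,  u_{17} = 11,  u_{18} = 31,  u_{19} = 7,  u_{20} = 6,  u_{21} = 7,  u_{22} = 5,  u_{23} = 5,  u_{24} = 30,  u_{25} = 14,  u_{26} = 16,  u_{27} = 22,  u_{28} = 9,  u_{29} = 7,  u_{30} = 17,  u_{31} = 29,  u_{32} = 27,  u_{33} = 5,  u_{34} = 19,  u_{35} = 25,  u_{36} = 27,  u_{37} = 22,  u_{38} = 20,  u_{39} = 29,  u_{40} = 6,  u_{41} = 29,  u_{42} = 16.
The sequence repeats with period 40.
(8253 - 1) mod 40 = 12, so u_{8253} = u_{13} = 16.

16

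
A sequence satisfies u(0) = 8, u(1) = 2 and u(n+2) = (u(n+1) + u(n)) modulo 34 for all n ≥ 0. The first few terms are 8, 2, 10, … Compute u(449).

6

Listing terms: u(0) = 8,  u(1) = 2,  u(2) = 10,  u(3) = 12,  u(4) = 22,  u(5) = 0,  u(6) = 22,  u(7) = 22,  u(8) = 10,  u(9) = 32,  u(10) = 8,  u(11) = 6,  u(12) = 14,  u(13) = 20,  u(14) = 0,  u(15) = 20,  u(16) = 20,  u(17) = 6,  u(18) = 26,  u(19) = 32,  u(20) = 24,  u(21) = 22,  u(22) = 12,  u(23) = 0,  u(24) = 12,  u(25) = 12,  u(26) = 24,  u(27) = 2,  u(28) = 26,  u(29) = 28,  u(30) = 20,  u(31) = 14,  u(32) = 0,  u(33) = 14,  u(34) = 14,  u(35) = 28,  u(36) = 8,  u(37) = 2.
Since (u(36), u(37)) = (u(0), u(1)) = (8, 2) (two consecutive terms determine the rest), the sequence is periodic with period 36.
So u(449) = u(0 + ((449-0) mod 36)) = u(17) = 6.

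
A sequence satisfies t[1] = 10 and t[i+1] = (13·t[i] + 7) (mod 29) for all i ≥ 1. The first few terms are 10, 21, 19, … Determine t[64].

t[1] = 10, t[2] = 21, t[3] = 19, t[4] = 22, t[5] = 3, t[6] = 17, t[7] = 25, t[8] = 13, t[9] = 2, t[10] = 4, t[11] = 1, t[12] = 20, t[13] = 6, t[14] = 27, t[15] = 10.
The sequence repeats with period 14.
(64 - 1) mod 14 = 7, so t[64] = t[8] = 13.

13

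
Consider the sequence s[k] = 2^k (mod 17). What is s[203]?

We have s[1] = 2; s[2] = 4; s[3] = 8; s[4] = 16; s[5] = 15; s[6] = 13; s[7] = 9; s[8] = 1; s[9] = 2.
Since s[9] = s[1] = 2, the sequence is periodic with period 8.
(203 - 1) mod 8 = 2, so s[203] = s[3] = 8.

8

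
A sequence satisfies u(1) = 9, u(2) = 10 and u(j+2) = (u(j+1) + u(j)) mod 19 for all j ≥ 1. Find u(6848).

12

We have u(1) = 9,  u(2) = 10,  u(3) = 0,  u(4) = 10,  u(5) = 10,  u(6) = 1,  u(7) = 11,  u(8) = 12,  u(9) = 4,  u(10) = 16,  u(11) = 1,  u(12) = 17,  u(13) = 18,  u(14) = 16,  u(15) = 15,  u(16) = 12,  u(17) = 8,  u(18) = 1,  u(19) = 9,  u(20) = 10.
Since (u(19), u(20)) = (u(1), u(2)) = (9, 10) (two consecutive terms determine the rest), the sequence is periodic with period 18.
(6848 - 1) mod 18 = 7, so u(6848) = u(8) = 12.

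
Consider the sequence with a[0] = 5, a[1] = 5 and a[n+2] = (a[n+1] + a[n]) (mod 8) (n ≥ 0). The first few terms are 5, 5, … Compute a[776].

2

Listing terms: a[0] = 5,  a[1] = 5,  a[2] = 2,  a[3] = 7,  a[4] = 1,  a[5] = 0,  a[6] = 1,  a[7] = 1,  a[8] = 2,  a[9] = 3,  a[10] = 5,  a[11] = 0,  a[12] = 5,  a[13] = 5.
Since (a[12], a[13]) = (a[0], a[1]) = (5, 5) (two consecutive terms determine the rest), the sequence is periodic with period 12.
(776 - 0) mod 12 = 8, so a[776] = a[8] = 2.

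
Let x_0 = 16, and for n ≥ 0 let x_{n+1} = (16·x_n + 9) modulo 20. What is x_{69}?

17

We have x_0 = 16,  x_1 = 5,  x_2 = 9,  x_3 = 13,  x_4 = 17,  x_5 = 1,  x_6 = 5.
Since x_6 = x_1 = 5, the sequence is eventually periodic: after a pre-period of length 1 it cycles with period 5.
For n ≥ 1, x_n depends only on (n - 1) mod 5. (69 - 1) mod 5 = 3, so x_{69} = x_4 = 17.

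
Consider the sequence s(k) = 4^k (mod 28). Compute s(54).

8

We have s(1) = 4, s(2) = 16, s(3) = 8, s(4) = 4.
The sequence repeats with period 3.
(54 - 1) mod 3 = 2, so s(54) = s(3) = 8.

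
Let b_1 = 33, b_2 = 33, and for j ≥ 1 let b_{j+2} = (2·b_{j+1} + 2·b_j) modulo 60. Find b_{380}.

We have b_1 = 33; b_2 = 33; b_3 = 12; b_4 = 30; b_5 = 24; b_6 = 48; b_7 = 24; b_8 = 24; b_9 = 36; b_{10} = 0; b_{11} = 12; b_{12} = 24; b_{13} = 12; b_{14} = 12; b_{15} = 48; b_{16} = 0; b_{17} = 36; b_{18} = 12; b_{19} = 36; b_{20} = 36; b_{21} = 24; b_{22} = 0; b_{23} = 48; b_{24} = 36; b_{25} = 48; b_{26} = 48; b_{27} = 12; b_{28} = 0; b_{29} = 24; b_{30} = 48.
Since (b_{29}, b_{30}) = (b_5, b_6) = (24, 48) (two consecutive terms determine the rest), the sequence is eventually periodic: after a pre-period of length 4 it cycles with period 24.
For j ≥ 5, b_j depends only on (j - 5) mod 24. (380 - 5) mod 24 = 15, so b_{380} = b_{20} = 36.

36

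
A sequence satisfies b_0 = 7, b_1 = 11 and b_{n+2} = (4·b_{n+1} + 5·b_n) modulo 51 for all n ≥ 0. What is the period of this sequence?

b_0 = 7,  b_1 = 11,  b_2 = 28,  b_3 = 14,  b_4 = 43,  b_5 = 38,  b_6 = 10,  b_7 = 26,  b_8 = 1,  b_9 = 32,  b_{10} = 31,  b_{11} = 29,  b_{12} = 16,  b_{13} = 5,  b_{14} = 49,  b_{15} = 17,  b_{16} = 7,  b_{17} = 11.
The sequence repeats with period 16.

16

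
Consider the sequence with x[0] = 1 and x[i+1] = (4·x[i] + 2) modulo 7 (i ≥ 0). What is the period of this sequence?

3

x[0] = 1; x[1] = 6; x[2] = 5; x[3] = 1.
The sequence repeats with period 3.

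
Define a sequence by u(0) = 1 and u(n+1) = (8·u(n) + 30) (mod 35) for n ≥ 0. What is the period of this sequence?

28

Listing terms: u(0) = 1, u(1) = 3, u(2) = 19, u(3) = 7, u(4) = 16, u(5) = 18, u(6) = 34, u(7) = 22, u(8) = 31, u(9) = 33, u(10) = 14, u(11) = 2, u(12) = 11, u(13) = 13, u(14) = 29, u(15) = 17, u(16) = 26, u(17) = 28, u(18) = 9, u(19) = 32, u(20) = 6, u(21) = 8, u(22) = 24, u(23) = 12, u(24) = 21, u(25) = 23, u(26) = 4, u(27) = 27, u(28) = 1.
Since u(28) = u(0) = 1, the sequence is periodic with period 28.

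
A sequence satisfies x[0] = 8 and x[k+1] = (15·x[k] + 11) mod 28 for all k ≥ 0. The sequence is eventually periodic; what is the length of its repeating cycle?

x[0] = 8,  x[1] = 19,  x[2] = 16,  x[3] = 27,  x[4] = 24,  x[5] = 7,  x[6] = 4,  x[7] = 15,  x[8] = 12,  x[9] = 23,  x[10] = 20,  x[11] = 3,  x[12] = 0,  x[13] = 11,  x[14] = 8.
Since x[14] = x[0] = 8, the sequence is periodic with period 14.

14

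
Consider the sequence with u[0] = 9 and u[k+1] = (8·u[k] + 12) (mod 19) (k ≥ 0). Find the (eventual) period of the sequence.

We have u[0] = 9,  u[1] = 8,  u[2] = 0,  u[3] = 12,  u[4] = 13,  u[5] = 2,  u[6] = 9.
Since u[6] = u[0] = 9, the sequence is periodic with period 6.

6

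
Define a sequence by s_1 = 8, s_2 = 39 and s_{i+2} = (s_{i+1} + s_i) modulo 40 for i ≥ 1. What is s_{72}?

Listing terms: s_1 = 8; s_2 = 39; s_3 = 7; s_4 = 6; s_5 = 13; s_6 = 19; s_7 = 32; s_8 = 11; s_9 = 3; s_{10} = 14; s_{11} = 17; s_{12} = 31; s_{13} = 8; s_{14} = 39.
Since (s_{13}, s_{14}) = (s_1, s_2) = (8, 39) (two consecutive terms determine the rest), the sequence is periodic with period 12.
So s_{72} = s_{1 + ((72-1) mod 12)} = s_{12} = 31.

31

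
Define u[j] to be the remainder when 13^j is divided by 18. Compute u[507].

We have u[0] = 1; u[1] = 13; u[2] = 7; u[3] = 1.
Since u[3] = u[0] = 1, the sequence is periodic with period 3.
So u[507] = u[0 + ((507-0) mod 3)] = u[0] = 1.

1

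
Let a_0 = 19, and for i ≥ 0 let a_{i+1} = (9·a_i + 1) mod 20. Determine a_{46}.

Listing terms: a_0 = 19; a_1 = 12; a_2 = 9; a_3 = 2; a_4 = 19.
Since a_4 = a_0 = 19, the sequence is periodic with period 4.
So a_{46} = a_{0 + ((46-0) mod 4)} = a_2 = 9.

9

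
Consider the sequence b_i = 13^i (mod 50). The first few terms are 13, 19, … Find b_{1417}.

Computing terms: b_1 = 13, b_2 = 19, b_3 = 47, b_4 = 11, b_5 = 43, b_6 = 9, b_7 = 17, b_8 = 21, b_9 = 23, b_{10} = 49, b_{11} = 37, b_{12} = 31, b_{13} = 3, b_{14} = 39, b_{15} = 7, b_{16} = 41, b_{17} = 33, b_{18} = 29, b_{19} = 27, b_{20} = 1, b_{21} = 13.
The sequence repeats with period 20.
So b_{1417} = b_{1 + ((1417-1) mod 20)} = b_{17} = 33.

33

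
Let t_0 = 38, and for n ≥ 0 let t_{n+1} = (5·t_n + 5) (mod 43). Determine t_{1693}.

We have t_0 = 38; t_1 = 23; t_2 = 34; t_3 = 3; t_4 = 20; t_5 = 19; t_6 = 14; t_7 = 32; t_8 = 36; t_9 = 13; t_{10} = 27; t_{11} = 11; t_{12} = 17; t_{13} = 4; t_{14} = 25; t_{15} = 1; t_{16} = 10; t_{17} = 12; t_{18} = 22; t_{19} = 29; t_{20} = 21; t_{21} = 24; t_{22} = 39; t_{23} = 28; t_{24} = 16; t_{25} = 42; t_{26} = 0; t_{27} = 5; t_{28} = 30; t_{29} = 26; t_{30} = 6; t_{31} = 35; t_{32} = 8; t_{33} = 2; t_{34} = 15; t_{35} = 37; t_{36} = 18; t_{37} = 9; t_{38} = 7; t_{39} = 40; t_{40} = 33; t_{41} = 41; t_{42} = 38.
The sequence repeats with period 42.
(1693 - 0) mod 42 = 13, so t_{1693} = t_{13} = 4.

4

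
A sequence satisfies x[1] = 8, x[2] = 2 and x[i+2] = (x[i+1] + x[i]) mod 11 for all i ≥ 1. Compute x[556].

Listing terms: x[1] = 8; x[2] = 2; x[3] = 10; x[4] = 1; x[5] = 0; x[6] = 1; x[7] = 1; x[8] = 2; x[9] = 3; x[10] = 5; x[11] = 8; x[12] = 2.
Since (x[11], x[12]) = (x[1], x[2]) = (8, 2) (two consecutive terms determine the rest), the sequence is periodic with period 10.
So x[556] = x[1 + ((556-1) mod 10)] = x[6] = 1.

1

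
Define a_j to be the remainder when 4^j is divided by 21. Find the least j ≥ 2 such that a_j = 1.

3

a_1 = 4, a_2 = 16, a_3 = 1, a_4 = 4.
Since a_4 = a_1 = 4, the sequence is periodic with period 3.
The value 1 first appears (with j ≥ 2) at a_3.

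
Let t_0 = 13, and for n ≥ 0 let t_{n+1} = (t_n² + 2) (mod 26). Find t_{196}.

3

t_0 = 13, t_1 = 15, t_2 = 19, t_3 = 25, t_4 = 3, t_5 = 11, t_6 = 19.
Since t_6 = t_2 = 19, the sequence is eventually periodic: after a pre-period of length 2 it cycles with period 4.
For n ≥ 2, t_n depends only on (n - 2) mod 4. (196 - 2) mod 4 = 2, so t_{196} = t_4 = 3.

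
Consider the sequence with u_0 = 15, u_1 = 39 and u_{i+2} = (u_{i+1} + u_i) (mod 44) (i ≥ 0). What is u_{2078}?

2

We have u_0 = 15, u_1 = 39, u_2 = 10, u_3 = 5, u_4 = 15, u_5 = 20, u_6 = 35, u_7 = 11, u_8 = 2, u_9 = 13, u_{10} = 15, u_{11} = 28, u_{12} = 43, u_{13} = 27, u_{14} = 26, u_{15} = 9, u_{16} = 35, u_{17} = 0, u_{18} = 35, u_{19} = 35, u_{20} = 26, u_{21} = 17, u_{22} = 43, u_{23} = 16, u_{24} = 15, u_{25} = 31, u_{26} = 2, u_{27} = 33, u_{28} = 35, u_{29} = 24, u_{30} = 15, u_{31} = 39.
Since (u_{30}, u_{31}) = (u_0, u_1) = (15, 39) (two consecutive terms determine the rest), the sequence is periodic with period 30.
(2078 - 0) mod 30 = 8, so u_{2078} = u_8 = 2.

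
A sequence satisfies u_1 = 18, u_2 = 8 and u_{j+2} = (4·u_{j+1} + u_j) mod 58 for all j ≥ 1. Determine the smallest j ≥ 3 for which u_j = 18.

9

Listing terms: u_1 = 18; u_2 = 8; u_3 = 50; u_4 = 34; u_5 = 12; u_6 = 24; u_7 = 50; u_8 = 50; u_9 = 18; u_{10} = 6; u_{11} = 42; u_{12} = 0; u_{13} = 42; u_{14} = 52; u_{15} = 18; u_{16} = 8.
Since (u_{15}, u_{16}) = (u_1, u_2) = (18, 8) (two consecutive terms determine the rest), the sequence is periodic with period 14.
The value 18 first appears (with j ≥ 3) at u_9.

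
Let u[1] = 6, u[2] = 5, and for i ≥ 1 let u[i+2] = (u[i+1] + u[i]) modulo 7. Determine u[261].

6

Listing terms: u[1] = 6,  u[2] = 5,  u[3] = 4,  u[4] = 2,  u[5] = 6,  u[6] = 1,  u[7] = 0,  u[8] = 1,  u[9] = 1,  u[10] = 2,  u[11] = 3,  u[12] = 5,  u[13] = 1,  u[14] = 6,  u[15] = 0,  u[16] = 6,  u[17] = 6,  u[18] = 5.
Since (u[17], u[18]) = (u[1], u[2]) = (6, 5) (two consecutive terms determine the rest), the sequence is periodic with period 16.
(261 - 1) mod 16 = 4, so u[261] = u[5] = 6.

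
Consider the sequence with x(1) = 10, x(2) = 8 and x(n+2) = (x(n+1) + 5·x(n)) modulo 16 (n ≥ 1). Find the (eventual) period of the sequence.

x(1) = 10,  x(2) = 8,  x(3) = 10,  x(4) = 2,  x(5) = 4,  x(6) = 14,  x(7) = 2,  x(8) = 8,  x(9) = 2,  x(10) = 10,  x(11) = 4,  x(12) = 6,  x(13) = 10,  x(14) = 8.
Since (x(13), x(14)) = (x(1), x(2)) = (10, 8) (two consecutive terms determine the rest), the sequence is periodic with period 12.

12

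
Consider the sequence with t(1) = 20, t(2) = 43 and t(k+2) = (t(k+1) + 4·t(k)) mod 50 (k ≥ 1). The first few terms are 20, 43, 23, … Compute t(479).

Computing terms: t(1) = 20, t(2) = 43, t(3) = 23, t(4) = 45, t(5) = 37, t(6) = 17, t(7) = 15, t(8) = 33, t(9) = 43, t(10) = 25, t(11) = 47, t(12) = 47, t(13) = 35, t(14) = 23, t(15) = 13, t(16) = 5, t(17) = 7, t(18) = 27, t(19) = 5, t(20) = 13, t(21) = 33, t(22) = 35, t(23) = 17, t(24) = 7, t(25) = 25, t(26) = 3, t(27) = 3, t(28) = 15, t(29) = 27, t(30) = 37, t(31) = 45, t(32) = 43, t(33) = 23.
Since (t(32), t(33)) = (t(2), t(3)) = (43, 23) (two consecutive terms determine the rest), the sequence is eventually periodic: after a pre-period of length 1 it cycles with period 30.
For k ≥ 2, t(k) depends only on (k - 2) mod 30. (479 - 2) mod 30 = 27, so t(479) = t(29) = 27.

27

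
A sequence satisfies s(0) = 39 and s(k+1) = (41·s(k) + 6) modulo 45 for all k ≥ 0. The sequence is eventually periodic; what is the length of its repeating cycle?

Listing terms: s(0) = 39,  s(1) = 30,  s(2) = 21,  s(3) = 12,  s(4) = 3,  s(5) = 39.
The sequence repeats with period 5.

5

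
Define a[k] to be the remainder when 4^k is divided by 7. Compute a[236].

2

We have a[1] = 4, a[2] = 2, a[3] = 1, a[4] = 4.
The sequence repeats with period 3.
(236 - 1) mod 3 = 1, so a[236] = a[2] = 2.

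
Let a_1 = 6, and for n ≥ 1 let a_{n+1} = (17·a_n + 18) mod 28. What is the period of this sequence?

6

a_1 = 6; a_2 = 8; a_3 = 14; a_4 = 4; a_5 = 2; a_6 = 24; a_7 = 6.
The sequence repeats with period 6.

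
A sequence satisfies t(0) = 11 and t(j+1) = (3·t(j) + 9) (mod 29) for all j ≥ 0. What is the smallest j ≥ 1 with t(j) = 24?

25

We have t(0) = 11,  t(1) = 13,  t(2) = 19,  t(3) = 8,  t(4) = 4,  t(5) = 21,  t(6) = 14,  t(7) = 22,  t(8) = 17,  t(9) = 2,  t(10) = 15,  t(11) = 25,  t(12) = 26,  t(13) = 0,  t(14) = 9,  t(15) = 7,  t(16) = 1,  t(17) = 12,  t(18) = 16,  t(19) = 28,  t(20) = 6,  t(21) = 27,  t(22) = 3,  t(23) = 18,  t(24) = 5,  t(25) = 24,  t(26) = 23,  t(27) = 20,  t(28) = 11.
The sequence repeats with period 28.
The value 24 first appears (with j ≥ 1) at t(25).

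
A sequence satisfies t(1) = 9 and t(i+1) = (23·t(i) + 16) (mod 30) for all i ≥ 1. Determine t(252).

We have t(1) = 9,  t(2) = 13,  t(3) = 15,  t(4) = 1,  t(5) = 9.
The sequence repeats with period 4.
(252 - 1) mod 4 = 3, so t(252) = t(4) = 1.

1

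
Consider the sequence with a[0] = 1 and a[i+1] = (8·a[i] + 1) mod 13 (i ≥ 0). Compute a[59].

0

Computing terms: a[0] = 1; a[1] = 9; a[2] = 8; a[3] = 0; a[4] = 1.
The sequence repeats with period 4.
(59 - 0) mod 4 = 3, so a[59] = a[3] = 0.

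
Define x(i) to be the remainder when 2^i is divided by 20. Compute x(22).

4

Listing terms: x(0) = 1, x(1) = 2, x(2) = 4, x(3) = 8, x(4) = 16, x(5) = 12, x(6) = 4.
Since x(6) = x(2) = 4, the sequence is eventually periodic: after a pre-period of length 2 it cycles with period 4.
For i ≥ 2, x(i) depends only on (i - 2) mod 4. (22 - 2) mod 4 = 0, so x(22) = x(2) = 4.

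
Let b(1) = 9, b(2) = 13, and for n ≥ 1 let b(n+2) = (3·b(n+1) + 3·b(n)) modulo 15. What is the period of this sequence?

4

Computing terms: b(1) = 9; b(2) = 13; b(3) = 6; b(4) = 12; b(5) = 9; b(6) = 3; b(7) = 6; b(8) = 12.
Since (b(7), b(8)) = (b(3), b(4)) = (6, 12) (two consecutive terms determine the rest), the sequence is eventually periodic: after a pre-period of length 2 it cycles with period 4.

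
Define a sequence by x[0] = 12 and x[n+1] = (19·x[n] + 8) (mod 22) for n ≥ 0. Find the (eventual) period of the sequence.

10

We have x[0] = 12, x[1] = 16, x[2] = 4, x[3] = 18, x[4] = 20, x[5] = 14, x[6] = 10, x[7] = 0, x[8] = 8, x[9] = 6, x[10] = 12.
Since x[10] = x[0] = 12, the sequence is periodic with period 10.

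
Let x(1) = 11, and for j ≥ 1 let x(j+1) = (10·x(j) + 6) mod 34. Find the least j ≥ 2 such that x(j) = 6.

Listing terms: x(1) = 11,  x(2) = 14,  x(3) = 10,  x(4) = 4,  x(5) = 12,  x(6) = 24,  x(7) = 8,  x(8) = 18,  x(9) = 16,  x(10) = 30,  x(11) = 0,  x(12) = 6,  x(13) = 32,  x(14) = 20,  x(15) = 2,  x(16) = 26,  x(17) = 28,  x(18) = 14.
Since x(18) = x(2) = 14, the sequence is eventually periodic: after a pre-period of length 1 it cycles with period 16.
The value 6 first appears (with j ≥ 2) at x(12).

12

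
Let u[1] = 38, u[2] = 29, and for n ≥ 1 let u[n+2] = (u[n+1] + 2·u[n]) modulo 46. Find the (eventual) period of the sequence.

u[1] = 38; u[2] = 29; u[3] = 13; u[4] = 25; u[5] = 5; u[6] = 9; u[7] = 19; u[8] = 37; u[9] = 29; u[10] = 11; u[11] = 23; u[12] = 45; u[13] = 45; u[14] = 43; u[15] = 41; u[16] = 35; u[17] = 25; u[18] = 3; u[19] = 7; u[20] = 13; u[21] = 27; u[22] = 7; u[23] = 15; u[24] = 29; u[25] = 13.
Since (u[24], u[25]) = (u[2], u[3]) = (29, 13) (two consecutive terms determine the rest), the sequence is eventually periodic: after a pre-period of length 1 it cycles with period 22.

22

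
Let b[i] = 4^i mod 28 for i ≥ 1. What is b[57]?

8

Computing terms: b[1] = 4; b[2] = 16; b[3] = 8; b[4] = 4.
Since b[4] = b[1] = 4, the sequence is periodic with period 3.
(57 - 1) mod 3 = 2, so b[57] = b[3] = 8.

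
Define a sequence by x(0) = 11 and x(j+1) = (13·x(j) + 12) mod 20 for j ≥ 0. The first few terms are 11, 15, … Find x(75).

3

We have x(0) = 11,  x(1) = 15,  x(2) = 7,  x(3) = 3,  x(4) = 11.
The sequence repeats with period 4.
(75 - 0) mod 4 = 3, so x(75) = x(3) = 3.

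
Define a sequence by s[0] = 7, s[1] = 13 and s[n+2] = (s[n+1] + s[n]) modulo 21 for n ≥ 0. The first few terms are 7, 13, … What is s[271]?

6

We have s[0] = 7, s[1] = 13, s[2] = 20, s[3] = 12, s[4] = 11, s[5] = 2, s[6] = 13, s[7] = 15, s[8] = 7, s[9] = 1, s[10] = 8, s[11] = 9, s[12] = 17, s[13] = 5, s[14] = 1, s[15] = 6, s[16] = 7, s[17] = 13.
The sequence repeats with period 16.
(271 - 0) mod 16 = 15, so s[271] = s[15] = 6.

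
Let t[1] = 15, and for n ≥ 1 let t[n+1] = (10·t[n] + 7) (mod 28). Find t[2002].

13

We have t[1] = 15, t[2] = 17, t[3] = 9, t[4] = 13, t[5] = 25, t[6] = 5, t[7] = 1, t[8] = 17.
Since t[8] = t[2] = 17, the sequence is eventually periodic: after a pre-period of length 1 it cycles with period 6.
For n ≥ 2, t[n] depends only on (n - 2) mod 6. (2002 - 2) mod 6 = 2, so t[2002] = t[4] = 13.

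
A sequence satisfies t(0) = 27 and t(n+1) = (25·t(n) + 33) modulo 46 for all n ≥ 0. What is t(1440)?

43

We have t(0) = 27; t(1) = 18; t(2) = 23; t(3) = 10; t(4) = 7; t(5) = 24; t(6) = 35; t(7) = 34; t(8) = 9; t(9) = 28; t(10) = 43; t(11) = 4; t(12) = 41; t(13) = 0; t(14) = 33; t(15) = 30; t(16) = 1; t(17) = 12; t(18) = 11; t(19) = 32; t(20) = 5; t(21) = 20; t(22) = 27.
The sequence repeats with period 22.
(1440 - 0) mod 22 = 10, so t(1440) = t(10) = 43.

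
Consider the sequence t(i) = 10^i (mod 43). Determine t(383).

Computing terms: t(0) = 1, t(1) = 10, t(2) = 14, t(3) = 11, t(4) = 24, t(5) = 25, t(6) = 35, t(7) = 6, t(8) = 17, t(9) = 41, t(10) = 23, t(11) = 15, t(12) = 21, t(13) = 38, t(14) = 36, t(15) = 16, t(16) = 31, t(17) = 9, t(18) = 4, t(19) = 40, t(20) = 13, t(21) = 1.
Since t(21) = t(0) = 1, the sequence is periodic with period 21.
(383 - 0) mod 21 = 5, so t(383) = t(5) = 25.

25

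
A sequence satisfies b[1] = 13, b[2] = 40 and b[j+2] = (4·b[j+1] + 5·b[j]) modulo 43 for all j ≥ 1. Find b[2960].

Listing terms: b[1] = 13, b[2] = 40, b[3] = 10, b[4] = 25, b[5] = 21, b[6] = 37, b[7] = 38, b[8] = 36, b[9] = 33, b[10] = 11, b[11] = 37, b[12] = 31, b[13] = 8, b[14] = 15, b[15] = 14, b[16] = 2, b[17] = 35, b[18] = 21, b[19] = 1, b[20] = 23, b[21] = 11, b[22] = 30, b[23] = 3, b[24] = 33, b[25] = 18, b[26] = 22, b[27] = 6, b[28] = 5, b[29] = 7, b[30] = 10, b[31] = 32, b[32] = 6, b[33] = 12, b[34] = 35, b[35] = 28, b[36] = 29, b[37] = 41, b[38] = 8, b[39] = 22, b[40] = 42, b[41] = 20, b[42] = 32, b[43] = 13, b[44] = 40.
The sequence repeats with period 42.
So b[2960] = b[1 + ((2960-1) mod 42)] = b[20] = 23.

23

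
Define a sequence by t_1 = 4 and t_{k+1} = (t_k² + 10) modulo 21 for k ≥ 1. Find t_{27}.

14

Listing terms: t_1 = 4,  t_2 = 5,  t_3 = 14,  t_4 = 17,  t_5 = 5.
Since t_5 = t_2 = 5, the sequence is eventually periodic: after a pre-period of length 1 it cycles with period 3.
For k ≥ 2, t_k depends only on (k - 2) mod 3. (27 - 2) mod 3 = 1, so t_{27} = t_3 = 14.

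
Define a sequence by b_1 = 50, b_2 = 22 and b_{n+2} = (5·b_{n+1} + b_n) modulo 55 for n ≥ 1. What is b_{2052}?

52

Listing terms: b_1 = 50,  b_2 = 22,  b_3 = 50,  b_4 = 52,  b_5 = 35,  b_6 = 7,  b_7 = 15,  b_8 = 27,  b_9 = 40,  b_{10} = 7,  b_{11} = 20,  b_{12} = 52,  b_{13} = 5,  b_{14} = 22,  b_{15} = 5,  b_{16} = 47,  b_{17} = 20,  b_{18} = 37,  b_{19} = 40,  b_{20} = 17,  b_{21} = 15,  b_{22} = 37,  b_{23} = 35,  b_{24} = 47,  b_{25} = 50,  b_{26} = 22.
The sequence repeats with period 24.
So b_{2052} = b_{1 + ((2052-1) mod 24)} = b_{12} = 52.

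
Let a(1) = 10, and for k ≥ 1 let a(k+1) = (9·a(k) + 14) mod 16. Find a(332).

Computing terms: a(1) = 10; a(2) = 8; a(3) = 6; a(4) = 4; a(5) = 2; a(6) = 0; a(7) = 14; a(8) = 12; a(9) = 10.
Since a(9) = a(1) = 10, the sequence is periodic with period 8.
(332 - 1) mod 8 = 3, so a(332) = a(4) = 4.

4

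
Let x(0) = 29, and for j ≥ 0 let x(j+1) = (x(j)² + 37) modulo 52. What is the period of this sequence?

Listing terms: x(0) = 29, x(1) = 46, x(2) = 21, x(3) = 10, x(4) = 33, x(5) = 34, x(6) = 49, x(7) = 46.
Since x(7) = x(1) = 46, the sequence is eventually periodic: after a pre-period of length 1 it cycles with period 6.

6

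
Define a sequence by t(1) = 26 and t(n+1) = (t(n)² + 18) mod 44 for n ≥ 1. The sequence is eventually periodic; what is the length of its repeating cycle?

We have t(1) = 26; t(2) = 34; t(3) = 30; t(4) = 38; t(5) = 10; t(6) = 30.
Since t(6) = t(3) = 30, the sequence is eventually periodic: after a pre-period of length 2 it cycles with period 3.

3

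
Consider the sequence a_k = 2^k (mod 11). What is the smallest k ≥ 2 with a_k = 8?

a_1 = 2,  a_2 = 4,  a_3 = 8,  a_4 = 5,  a_5 = 10,  a_6 = 9,  a_7 = 7,  a_8 = 3,  a_9 = 6,  a_{10} = 1,  a_{11} = 2.
The sequence repeats with period 10.
The value 8 first appears (with k ≥ 2) at a_3.

3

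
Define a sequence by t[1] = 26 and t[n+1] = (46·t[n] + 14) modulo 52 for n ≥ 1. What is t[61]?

26

We have t[1] = 26, t[2] = 14, t[3] = 34, t[4] = 18, t[5] = 10, t[6] = 6, t[7] = 30, t[8] = 42, t[9] = 22, t[10] = 38, t[11] = 46, t[12] = 50, t[13] = 26.
The sequence repeats with period 12.
(61 - 1) mod 12 = 0, so t[61] = t[1] = 26.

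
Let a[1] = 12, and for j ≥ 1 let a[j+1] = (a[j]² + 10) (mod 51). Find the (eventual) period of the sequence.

3

Listing terms: a[1] = 12; a[2] = 1; a[3] = 11; a[4] = 29; a[5] = 35; a[6] = 11.
Since a[6] = a[3] = 11, the sequence is eventually periodic: after a pre-period of length 2 it cycles with period 3.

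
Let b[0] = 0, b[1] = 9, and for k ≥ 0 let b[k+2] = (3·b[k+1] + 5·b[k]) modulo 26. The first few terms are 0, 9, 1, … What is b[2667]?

Computing terms: b[0] = 0, b[1] = 9, b[2] = 1, b[3] = 22, b[4] = 19, b[5] = 11, b[6] = 24, b[7] = 23, b[8] = 7, b[9] = 6, b[10] = 1, b[11] = 7, b[12] = 0, b[13] = 9.
The sequence repeats with period 12.
So b[2667] = b[0 + ((2667-0) mod 12)] = b[3] = 22.

22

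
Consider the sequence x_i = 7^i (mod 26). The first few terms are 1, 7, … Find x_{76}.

9

Computing terms: x_0 = 1; x_1 = 7; x_2 = 23; x_3 = 5; x_4 = 9; x_5 = 11; x_6 = 25; x_7 = 19; x_8 = 3; x_9 = 21; x_{10} = 17; x_{11} = 15; x_{12} = 1.
The sequence repeats with period 12.
So x_{76} = x_{0 + ((76-0) mod 12)} = x_4 = 9.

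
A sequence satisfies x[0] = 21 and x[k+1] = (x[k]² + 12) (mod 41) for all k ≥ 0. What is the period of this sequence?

9

x[0] = 21,  x[1] = 2,  x[2] = 16,  x[3] = 22,  x[4] = 4,  x[5] = 28,  x[6] = 17,  x[7] = 14,  x[8] = 3,  x[9] = 21.
The sequence repeats with period 9.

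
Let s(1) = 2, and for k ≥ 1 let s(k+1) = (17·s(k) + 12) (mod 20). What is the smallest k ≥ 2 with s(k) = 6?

2

We have s(1) = 2; s(2) = 6; s(3) = 14; s(4) = 10; s(5) = 2.
The sequence repeats with period 4.
The value 6 first appears (with k ≥ 2) at s(2).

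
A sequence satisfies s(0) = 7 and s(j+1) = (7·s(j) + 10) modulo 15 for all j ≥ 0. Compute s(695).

6

We have s(0) = 7, s(1) = 14, s(2) = 3, s(3) = 1, s(4) = 2, s(5) = 9, s(6) = 13, s(7) = 11, s(8) = 12, s(9) = 4, s(10) = 8, s(11) = 6, s(12) = 7.
The sequence repeats with period 12.
So s(695) = s(0 + ((695-0) mod 12)) = s(11) = 6.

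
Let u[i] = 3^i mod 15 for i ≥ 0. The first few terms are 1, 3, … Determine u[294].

9

We have u[0] = 1; u[1] = 3; u[2] = 9; u[3] = 12; u[4] = 6; u[5] = 3.
Since u[5] = u[1] = 3, the sequence is eventually periodic: after a pre-period of length 1 it cycles with period 4.
For i ≥ 1, u[i] depends only on (i - 1) mod 4. (294 - 1) mod 4 = 1, so u[294] = u[2] = 9.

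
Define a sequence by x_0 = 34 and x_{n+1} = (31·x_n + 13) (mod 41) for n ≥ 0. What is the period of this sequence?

We have x_0 = 34, x_1 = 1, x_2 = 3, x_3 = 24, x_4 = 19, x_5 = 28, x_6 = 20, x_7 = 18, x_8 = 38, x_9 = 2, x_{10} = 34.
The sequence repeats with period 10.

10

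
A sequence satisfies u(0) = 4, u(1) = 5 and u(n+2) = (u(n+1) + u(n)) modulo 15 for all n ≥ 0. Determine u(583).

4

We have u(0) = 4, u(1) = 5, u(2) = 9, u(3) = 14, u(4) = 8, u(5) = 7, u(6) = 0, u(7) = 7, u(8) = 7, u(9) = 14, u(10) = 6, u(11) = 5, u(12) = 11, u(13) = 1, u(14) = 12, u(15) = 13, u(16) = 10, u(17) = 8, u(18) = 3, u(19) = 11, u(20) = 14, u(21) = 10, u(22) = 9, u(23) = 4, u(24) = 13, u(25) = 2, u(26) = 0, u(27) = 2, u(28) = 2, u(29) = 4, u(30) = 6, u(31) = 10, u(32) = 1, u(33) = 11, u(34) = 12, u(35) = 8, u(36) = 5, u(37) = 13, u(38) = 3, u(39) = 1, u(40) = 4, u(41) = 5.
The sequence repeats with period 40.
So u(583) = u(0 + ((583-0) mod 40)) = u(23) = 4.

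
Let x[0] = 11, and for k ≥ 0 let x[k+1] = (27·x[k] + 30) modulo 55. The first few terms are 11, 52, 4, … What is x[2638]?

39

Listing terms: x[0] = 11; x[1] = 52; x[2] = 4; x[3] = 28; x[4] = 16; x[5] = 22; x[6] = 19; x[7] = 48; x[8] = 6; x[9] = 27; x[10] = 44; x[11] = 8; x[12] = 26; x[13] = 17; x[14] = 49; x[15] = 33; x[16] = 41; x[17] = 37; x[18] = 39; x[19] = 38; x[20] = 11.
Since x[20] = x[0] = 11, the sequence is periodic with period 20.
So x[2638] = x[0 + ((2638-0) mod 20)] = x[18] = 39.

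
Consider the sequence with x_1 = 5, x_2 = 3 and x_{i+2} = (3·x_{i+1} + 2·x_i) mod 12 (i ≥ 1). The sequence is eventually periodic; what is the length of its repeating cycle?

4

Computing terms: x_1 = 5, x_2 = 3, x_3 = 7, x_4 = 3, x_5 = 11, x_6 = 3, x_7 = 7.
Since (x_6, x_7) = (x_2, x_3) = (3, 7) (two consecutive terms determine the rest), the sequence is eventually periodic: after a pre-period of length 1 it cycles with period 4.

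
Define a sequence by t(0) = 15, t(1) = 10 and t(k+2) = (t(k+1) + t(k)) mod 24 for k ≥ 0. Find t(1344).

15

Computing terms: t(0) = 15,  t(1) = 10,  t(2) = 1,  t(3) = 11,  t(4) = 12,  t(5) = 23,  t(6) = 11,  t(7) = 10,  t(8) = 21,  t(9) = 7,  t(10) = 4,  t(11) = 11,  t(12) = 15,  t(13) = 2,  t(14) = 17,  t(15) = 19,  t(16) = 12,  t(17) = 7,  t(18) = 19,  t(19) = 2,  t(20) = 21,  t(21) = 23,  t(22) = 20,  t(23) = 19,  t(24) = 15,  t(25) = 10.
The sequence repeats with period 24.
So t(1344) = t(0 + ((1344-0) mod 24)) = t(0) = 15.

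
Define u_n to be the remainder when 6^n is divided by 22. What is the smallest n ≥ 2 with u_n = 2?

We have u_1 = 6,  u_2 = 14,  u_3 = 18,  u_4 = 20,  u_5 = 10,  u_6 = 16,  u_7 = 8,  u_8 = 4,  u_9 = 2,  u_{10} = 12,  u_{11} = 6.
The sequence repeats with period 10.
The value 2 first appears (with n ≥ 2) at u_9.

9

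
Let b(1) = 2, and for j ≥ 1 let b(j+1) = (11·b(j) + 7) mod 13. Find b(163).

Listing terms: b(1) = 2; b(2) = 3; b(3) = 1; b(4) = 5; b(5) = 10; b(6) = 0; b(7) = 7; b(8) = 6; b(9) = 8; b(10) = 4; b(11) = 12; b(12) = 9; b(13) = 2.
Since b(13) = b(1) = 2, the sequence is periodic with period 12.
(163 - 1) mod 12 = 6, so b(163) = b(7) = 7.

7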